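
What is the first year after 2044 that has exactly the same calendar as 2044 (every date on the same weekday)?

Two years share a calendar iff Jan 1 falls on the same weekday and both are leap or both are common. 2044: Jan 1 is Friday, leap year.
2045: Jan 1 Sunday, common
2046: Jan 1 Monday, common
2047: Jan 1 Tuesday, common
2048: Jan 1 Wednesday, leap
2049: Jan 1 Friday, common
2050: Jan 1 Saturday, common
2051: Jan 1 Sunday, common
2052: Jan 1 Monday, leap
2053: Jan 1 Wednesday, common
2054: Jan 1 Thursday, common
2055: Jan 1 Friday, common
2056: Jan 1 Saturday, leap
2057: Jan 1 Monday, common
2058: Jan 1 Tuesday, common
2059: Jan 1 Wednesday, common
2060: Jan 1 Thursday, leap
2061: Jan 1 Saturday, common
2062: Jan 1 Sunday, common
2063: Jan 1 Monday, common
2064: Jan 1 Tuesday, leap
2065: Jan 1 Thursday, common
2066: Jan 1 Friday, common
2067: Jan 1 Saturday, common
2068: Jan 1 Sunday, leap
2069: Jan 1 Tuesday, common
2070: Jan 1 Wednesday, common
2071: Jan 1 Thursday, common
2072: Jan 1 Friday, leap
2072 matches on both conditions.

2072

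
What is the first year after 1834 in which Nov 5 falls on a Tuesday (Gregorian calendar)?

1839

From one year to the next, a fixed date's weekday advances by 1, or by 2 when a Feb 29 lies between the two dates.
1834: November 5 is Wednesday.
1835: Thursday (+1)
1836: Saturday (+2)
1837: Sunday (+1)
1838: Monday (+1)
1839: Tuesday (+1)
Nov 5 falls on a Tuesday in 1839.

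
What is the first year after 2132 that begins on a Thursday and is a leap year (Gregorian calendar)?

Jan 1 advances by 2 weekdays after a leap year and by 1 after a common year.
2132: Jan 1 is Tuesday (leap).
2133: Thursday
2134: Friday
2135: Saturday
2136: Sunday (leap)
2137: Tuesday
2138: Wednesday
2139: Thursday
2140: Friday (leap)
2141: Sunday
2142: Monday
2143: Tuesday
2144: Wednesday (leap)
2145: Friday
2146: Saturday
2147: Sunday
2148: Monday (leap)
2149: Wednesday
2150: Thursday
2151: Friday
2152: Saturday (leap)
2153: Monday
2154: Tuesday
2155: Wednesday
2156: Thursday (leap)
2156 begins on a Thursday and is a leap year.

2156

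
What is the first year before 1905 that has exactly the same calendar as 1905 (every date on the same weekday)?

1899

Two years share a calendar iff Jan 1 falls on the same weekday and both are leap or both are common. 1905: Jan 1 is Sunday, common year.
1904: Jan 1 Friday, leap
1903: Jan 1 Thursday, common
1902: Jan 1 Wednesday, common
1901: Jan 1 Tuesday, common
1900: Jan 1 Monday, common
1899: Jan 1 Sunday, common
1899 matches on both conditions.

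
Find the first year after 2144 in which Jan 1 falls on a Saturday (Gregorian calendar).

Jan 1 advances by 2 weekdays after a leap year and by 1 after a common year.
2144: Jan 1 is Wednesday (leap).
2145: Friday
2146: Saturday
2146 begins on a Saturday

2146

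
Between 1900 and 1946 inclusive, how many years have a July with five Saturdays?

19

July has 31 days; it has five Saturdays when Saturday falls among the first (month-length − 28) days — i.e. when July 1 is one of Saturday/Friday/Thursday.
July 1 by year: 1900:Sun 1901:Mon 1902:Tue 1903:Wed 1904:Fri✓ 1905:Sat✓ 1906:Sun 1907:Mon 1908:Wed 1909:Thu✓ 1910:Fri✓ 1911:Sat✓ 1912:Mon 1913:Tue 1914:Wed …(17 more)… 1932:Fri✓ 1933:Sat✓ 1934:Sun 1935:Mon 1936:Wed 1937:Thu✓ 1938:Fri✓ 1939:Sat✓ 1940:Mon 1941:Tue 1942:Wed 1943:Thu✓ 1944:Sat✓ 1945:Sun 1946:Mon
Years with five Saturdays: 1904, 1905, 1909, 1910, 1911, 1915, 1916, 1920, 1921, 1922, 1926, 1927, 1932, 1933, 1937, 1938, 1939, 1943, 1944 → 19.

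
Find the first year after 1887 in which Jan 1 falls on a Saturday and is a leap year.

1916

Jan 1 advances by 2 weekdays after a leap year and by 1 after a common year.
1887: Jan 1 is Saturday.
1888: Sunday (leap)
1889: Tuesday
1890: Wednesday
1891: Thursday
1892: Friday (leap)
1893: Sunday
1894: Monday
1895: Tuesday
1896: Wednesday (leap)
1897: Friday
1898: Saturday
1899: Sunday
1900: Monday
1901: Tuesday
1902: Wednesday
1903: Thursday
1904: Friday (leap)
1905: Sunday
1906: Monday
1907: Tuesday
1908: Wednesday (leap)
1909: Friday
1910: Saturday
1911: Sunday
1912: Monday (leap)
1913: Wednesday
1914: Thursday
1915: Friday
1916: Saturday (leap)
1916 begins on a Saturday and is a leap year.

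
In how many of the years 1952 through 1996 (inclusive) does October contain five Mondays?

October has 31 days; it has five Mondays when Monday falls among the first (month-length − 28) days — i.e. when October 1 is one of Monday/Sunday/Saturday.
October 1 by year: 1952:Wed 1953:Thu 1954:Fri 1955:Sat✓ 1956:Mon✓ 1957:Tue 1958:Wed 1959:Thu 1960:Sat✓ 1961:Sun✓ 1962:Mon✓ 1963:Tue 1964:Thu 1965:Fri 1966:Sat✓ …(15 more)… 1982:Fri 1983:Sat✓ 1984:Mon✓ 1985:Tue 1986:Wed 1987:Thu 1988:Sat✓ 1989:Sun✓ 1990:Mon✓ 1991:Tue 1992:Thu 1993:Fri 1994:Sat✓ 1995:Sun✓ 1996:Tue
Years with five Mondays: 1955, 1956, 1960, 1961, 1962, 1966, 1967, 1972, 1973, 1977, 1978, 1979, 1983, 1984, 1988, 1989, 1990, 1994, 1995 → 19.

19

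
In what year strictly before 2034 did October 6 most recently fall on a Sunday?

2030

From one year to the next, a fixed date's weekday advances by 1, or by 2 when a Feb 29 lies between the two dates.
2034: October 6 is Friday.
2033: Thursday (−1)
2032: Wednesday (−1)
2031: Monday (−2)
2030: Sunday (−1)
October 6 falls on a Sunday in 2030.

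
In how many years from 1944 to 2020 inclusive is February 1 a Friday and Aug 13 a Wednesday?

Check each year's weekday for February 1 and Aug 13:
  1944: Tue/Sun  1945: Thu/Mon  1946: Fri/Tue  1947: Sat/Wed  1948: Sun/Fri  1949: Tue/Sat  1950: Wed/Sun  1951: Thu/Mon  1952: Fri/Wed ✓  1953: Sun/Thu  1954: Mon/Fri  1955: Tue/Sat  1956: Wed/Mon  1957: Fri/Tue  …(49 more)…  2007: Thu/Mon  2008: Fri/Wed ✓  2009: Sun/Thu  2010: Mon/Fri  2011: Tue/Sat  2012: Wed/Mon  2013: Fri/Tue  2014: Sat/Wed  2015: Sun/Thu  2016: Mon/Sat  2017: Wed/Sun  2018: Thu/Mon  2019: Fri/Tue  2020: Sat/Thu
Both conditions hold in: 1952, 1980, 2008 — 3.

3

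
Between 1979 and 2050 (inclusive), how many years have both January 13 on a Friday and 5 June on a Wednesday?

Check each year's weekday for January 13 and 5 June:
  1979: Sat/Tue  1980: Sun/Thu  1981: Tue/Fri  1982: Wed/Sat  1983: Thu/Sun  1984: Fri/Tue  1985: Sun/Wed  1986: Mon/Thu  1987: Tue/Fri  1988: Wed/Sun  1989: Fri/Mon  1990: Sat/Tue  1991: Sun/Wed  1992: Mon/Fri  …(44 more)…  2037: Tue/Fri  2038: Wed/Sat  2039: Thu/Sun  2040: Fri/Tue  2041: Sun/Wed  2042: Mon/Thu  2043: Tue/Fri  2044: Wed/Sun  2045: Fri/Mon  2046: Sat/Tue  2047: Sun/Wed  2048: Mon/Fri  2049: Wed/Sat  2050: Thu/Sun
Both conditions hold in: no year — 0.

0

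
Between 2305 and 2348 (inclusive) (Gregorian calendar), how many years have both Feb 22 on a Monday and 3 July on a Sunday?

Check each year's weekday for Feb 22 and 3 July:
  2305: Wed/Mon  2306: Thu/Tue  2307: Fri/Wed  2308: Sat/Fri  2309: Mon/Sat  2310: Tue/Sun  2311: Wed/Mon  2312: Thu/Wed  2313: Sat/Thu  2314: Sun/Fri  2315: Mon/Sat  2316: Tue/Mon  2317: Thu/Tue  2318: Fri/Wed  …(16 more)…  2335: Fri/Wed  2336: Sat/Fri  2337: Mon/Sat  2338: Tue/Sun  2339: Wed/Mon  2340: Thu/Wed  2341: Sat/Thu  2342: Sun/Fri  2343: Mon/Sat  2344: Tue/Mon  2345: Thu/Tue  2346: Fri/Wed  2347: Sat/Thu  2348: Sun/Sat
Both conditions hold in: 2332 — 1.

1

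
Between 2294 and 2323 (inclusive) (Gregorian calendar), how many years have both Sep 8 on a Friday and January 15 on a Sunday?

Check each year's weekday for Sep 8 and January 15:
  2294: Sat/Mon  2295: Sun/Tue  2296: Tue/Wed  2297: Wed/Fri  2298: Thu/Sat  2299: Fri/Sun ✓  2300: Sat/Mon  2301: Sun/Tue  2302: Mon/Wed  2303: Tue/Thu  2304: Thu/Fri  2305: Fri/Sun ✓  2306: Sat/Mon  2307: Sun/Tue  2308: Tue/Wed  2309: Wed/Fri  2310: Thu/Sat  2311: Fri/Sun ✓  2312: Sun/Mon  2313: Mon/Wed  2314: Tue/Thu  2315: Wed/Fri  2316: Fri/Sat  2317: Sat/Mon  2318: Sun/Tue  2319: Mon/Wed  2320: Wed/Thu  2321: Thu/Sat  2322: Fri/Sun ✓  2323: Sat/Mon
Both conditions hold in: 2299, 2305, 2311, 2322 — 4.

4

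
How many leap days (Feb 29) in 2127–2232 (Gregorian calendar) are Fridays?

Leap years in 2127–2232: 26 of them.
Feb 29 weekday advances by 5 (mod 7) from one leap year to the next four years later (or differs when a century non-leap intervenes).
Leap-day weekdays: 2128:Sun 2132:Fri✓ 2136:Wed 2140:Mon 2144:Sat 2148:Thu 2152:Tue 2156:Sun 2160:Fri✓ 2164:Wed 2168:Mon 2172:Sat 2176:Thu 2180:Tue 2184:Sun 2188:Fri✓ 2192:Wed 2196:Mon 2204:Wed 2208:Mon 2212:Sat 2216:Thu 2220:Tue 2224:Sun 2228:Fri✓ 2232:Wed
Friday: 2132, 2160, 2188, 2228 → 4.

4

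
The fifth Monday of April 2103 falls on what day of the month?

April 1, 2103 is a Sunday, so the first Monday is the 2nd.
The fifth Monday is 2 + 28 = 30.

30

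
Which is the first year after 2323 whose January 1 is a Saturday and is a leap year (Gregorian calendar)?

2344

Jan 1 advances by 2 weekdays after a leap year and by 1 after a common year.
2323: Jan 1 is Monday.
2324: Tuesday (leap)
2325: Thursday
2326: Friday
2327: Saturday
2328: Sunday (leap)
2329: Tuesday
2330: Wednesday
2331: Thursday
2332: Friday (leap)
2333: Sunday
2334: Monday
2335: Tuesday
2336: Wednesday (leap)
2337: Friday
2338: Saturday
2339: Sunday
2340: Monday (leap)
2341: Wednesday
2342: Thursday
2343: Friday
2344: Saturday (leap)
2344 begins on a Saturday and is a leap year.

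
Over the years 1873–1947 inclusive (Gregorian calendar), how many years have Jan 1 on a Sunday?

10

Track Jan 1's weekday year by year (advancing +1, or +2 across a Feb 29):
  1873: Wed  1874: Thu (+1)  1875: Fri (+1)  1876: Sat (+1)  1877: Mon (+2)
  1878: Tue (+1)  1879: Wed (+1)  1880: Thu (+1)  1881: Sat (+2)  1882: Sun (+1) ✓
  1883: Mon (+1)  1884: Tue (+1)  1885: Thu (+2)  1886: Fri (+1)  … (47 more years) …
  1934: Mon (+1)  1935: Tue (+1)  1936: Wed (+1)  1937: Fri (+2)  1938: Sat (+1)
  1939: Sun (+1) ✓  1940: Mon (+1)  1941: Wed (+2)  1942: Thu (+1)  1943: Fri (+1)
  1944: Sat (+1)  1945: Mon (+2)  1946: Tue (+1)  1947: Wed (+1)
Sunday years: 1882, 1888, 1893, 1899, 1905, 1911, 1922, 1928, 1933, 1939 — 10 in total.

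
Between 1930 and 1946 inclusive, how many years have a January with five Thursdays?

January has 31 days; it has five Thursdays when Thursday falls among the first (month-length − 28) days — i.e. when January 1 is one of Thursday/Wednesday/Tuesday.
January 1 by year: 1930:Wed✓ 1931:Thu✓ 1932:Fri 1933:Sun 1934:Mon 1935:Tue✓ 1936:Wed✓ 1937:Fri 1938:Sat 1939:Sun 1940:Mon 1941:Wed✓ 1942:Thu✓ 1943:Fri 1944:Sat 1945:Mon 1946:Tue✓
Years with five Thursdays: 1930, 1931, 1935, 1936, 1941, 1942, 1946 → 7.

7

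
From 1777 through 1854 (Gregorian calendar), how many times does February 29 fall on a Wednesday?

Leap years in 1777–1854: 18 of them.
Feb 29 weekday advances by 5 (mod 7) from one leap year to the next four years later (or differs when a century non-leap intervenes).
Leap-day weekdays: 1780:Tue 1784:Sun 1788:Fri 1792:Wed✓ 1796:Mon 1804:Wed✓ 1808:Mon 1812:Sat 1816:Thu 1820:Tue 1824:Sun 1828:Fri 1832:Wed✓ 1836:Mon 1840:Sat 1844:Thu 1848:Tue 1852:Sun
Wednesday: 1792, 1804, 1832 → 3.

3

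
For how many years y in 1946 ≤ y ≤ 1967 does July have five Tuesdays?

9

July has 31 days; it has five Tuesdays when Tuesday falls among the first (month-length − 28) days — i.e. when July 1 is one of Tuesday/Monday/Sunday.
July 1 by year: 1946:Mon✓ 1947:Tue✓ 1948:Thu 1949:Fri 1950:Sat 1951:Sun✓ 1952:Tue✓ 1953:Wed 1954:Thu 1955:Fri 1956:Sun✓ 1957:Mon✓ 1958:Tue✓ 1959:Wed 1960:Fri 1961:Sat 1962:Sun✓ 1963:Mon✓ 1964:Wed 1965:Thu 1966:Fri 1967:Sat
Years with five Tuesdays: 1946, 1947, 1951, 1952, 1956, 1957, 1958, 1962, 1963 → 9.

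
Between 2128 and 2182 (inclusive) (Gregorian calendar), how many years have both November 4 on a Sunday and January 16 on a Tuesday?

6

Check each year's weekday for November 4 and January 16:
  2128: Thu/Fri  2129: Fri/Sun  2130: Sat/Mon  2131: Sun/Tue ✓  2132: Tue/Wed  2133: Wed/Fri  2134: Thu/Sat  2135: Fri/Sun  2136: Sun/Mon  2137: Mon/Wed  2138: Tue/Thu  2139: Wed/Fri  2140: Fri/Sat  2141: Sat/Mon  …(27 more)…  2169: Sat/Mon  2170: Sun/Tue ✓  2171: Mon/Wed  2172: Wed/Thu  2173: Thu/Sat  2174: Fri/Sun  2175: Sat/Mon  2176: Mon/Tue  2177: Tue/Thu  2178: Wed/Fri  2179: Thu/Sat  2180: Sat/Sun  2181: Sun/Tue ✓  2182: Mon/Wed
Both conditions hold in: 2131, 2142, 2153, 2159, 2170, 2181 — 6.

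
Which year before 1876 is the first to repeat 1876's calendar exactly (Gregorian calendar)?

Two years share a calendar iff Jan 1 falls on the same weekday and both are leap or both are common. 1876: Jan 1 is Saturday, leap year.
1875: Jan 1 Friday, common
1874: Jan 1 Thursday, common
1873: Jan 1 Wednesday, common
1872: Jan 1 Monday, leap
1871: Jan 1 Sunday, common
1870: Jan 1 Saturday, common
1869: Jan 1 Friday, common
1868: Jan 1 Wednesday, leap
1867: Jan 1 Tuesday, common
1866: Jan 1 Monday, common
1865: Jan 1 Sunday, common
1864: Jan 1 Friday, leap
1863: Jan 1 Thursday, common
1862: Jan 1 Wednesday, common
1861: Jan 1 Tuesday, common
1860: Jan 1 Sunday, leap
1859: Jan 1 Saturday, common
1858: Jan 1 Friday, common
1857: Jan 1 Thursday, common
1856: Jan 1 Tuesday, leap
1855: Jan 1 Monday, common
1854: Jan 1 Sunday, common
1853: Jan 1 Saturday, common
1852: Jan 1 Thursday, leap
1851: Jan 1 Wednesday, common
1850: Jan 1 Tuesday, common
1849: Jan 1 Monday, common
1848: Jan 1 Saturday, leap
1848 matches on both conditions.

1848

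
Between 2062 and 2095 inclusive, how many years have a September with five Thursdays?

10

September has 30 days; it has five Thursdays when Thursday falls among the first (month-length − 28) days — i.e. when September 1 is one of Thursday/Wednesday.
September 1 by year: 2062:Fri 2063:Sat 2064:Mon 2065:Tue 2066:Wed✓ 2067:Thu✓ 2068:Sat 2069:Sun 2070:Mon 2071:Tue 2072:Thu✓ 2073:Fri 2074:Sat 2075:Sun 2076:Tue …(4 more)… 2081:Mon 2082:Tue 2083:Wed✓ 2084:Fri 2085:Sat 2086:Sun 2087:Mon 2088:Wed✓ 2089:Thu✓ 2090:Fri 2091:Sat 2092:Mon 2093:Tue 2094:Wed✓ 2095:Thu✓
Years with five Thursdays: 2066, 2067, 2072, 2077, 2078, 2083, 2088, 2089, 2094, 2095 → 10.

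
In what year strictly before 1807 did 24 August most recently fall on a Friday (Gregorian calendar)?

1804

From one year to the next, a fixed date's weekday advances by 1, or by 2 when a Feb 29 lies between the two dates.
1807: August 24 is Monday.
1806: Sunday (−1)
1805: Saturday (−1)
1804: Friday (−1)
24 August falls on a Friday in 1804.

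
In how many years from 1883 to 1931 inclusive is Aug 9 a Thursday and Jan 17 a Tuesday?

Check each year's weekday for Aug 9 and Jan 17:
  1883: Thu/Wed  1884: Sat/Thu  1885: Sun/Sat  1886: Mon/Sun  1887: Tue/Mon  1888: Thu/Tue ✓  1889: Fri/Thu  1890: Sat/Fri  1891: Sun/Sat  1892: Tue/Sun  1893: Wed/Tue  1894: Thu/Wed  1895: Fri/Thu  1896: Sun/Fri  …(21 more)…  1918: Fri/Thu  1919: Sat/Fri  1920: Mon/Sat  1921: Tue/Mon  1922: Wed/Tue  1923: Thu/Wed  1924: Sat/Thu  1925: Sun/Sat  1926: Mon/Sun  1927: Tue/Mon  1928: Thu/Tue ✓  1929: Fri/Thu  1930: Sat/Fri  1931: Sun/Sat
Both conditions hold in: 1888, 1928 — 2.

2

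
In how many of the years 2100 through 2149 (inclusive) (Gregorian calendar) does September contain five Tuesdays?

14

September has 30 days; it has five Tuesdays when Tuesday falls among the first (month-length − 28) days — i.e. when September 1 is one of Tuesday/Monday.
September 1 by year: 2100:Wed 2101:Thu 2102:Fri 2103:Sat 2104:Mon✓ 2105:Tue✓ 2106:Wed 2107:Thu 2108:Sat 2109:Sun 2110:Mon✓ 2111:Tue✓ 2112:Thu 2113:Fri 2114:Sat …(20 more)… 2135:Thu 2136:Sat 2137:Sun 2138:Mon✓ 2139:Tue✓ 2140:Thu 2141:Fri 2142:Sat 2143:Sun 2144:Tue✓ 2145:Wed 2146:Thu 2147:Fri 2148:Sun 2149:Mon✓
Years with five Tuesdays: 2104, 2105, 2110, 2111, 2116, 2121, 2122, 2127, 2132, 2133, 2138, 2139, 2144, 2149 → 14.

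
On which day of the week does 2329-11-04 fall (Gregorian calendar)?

January 1, 2329 is a Tuesday.
November 4 is day 308 of the year, i.e. 307 days after Jan 1.
307 mod 7 = 6, so advance 6 weekdays from Tuesday: Monday.

Monday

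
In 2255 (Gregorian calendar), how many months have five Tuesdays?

A month of length L has five Tuesdays iff its first Tuesday is on day ≤ L−28 (so day 1–3 in a 31-day month, 1–2 in a 30-day month, day 1 in a leap February).
Checking each month of 2255: Jan starts Mon (31d) ✓; Feb starts Thu (28d); Mar starts Thu (31d); Apr starts Sun (30d); May starts Tue (31d) ✓; Jun starts Fri (30d); Jul starts Sun (31d) ✓; Aug starts Wed (31d); Sep starts Sat (30d); Oct starts Mon (31d) ✓; Nov starts Thu (30d); Dec starts Sat (31d).
Five-Tuesday months: January, May, July, October → 4.

4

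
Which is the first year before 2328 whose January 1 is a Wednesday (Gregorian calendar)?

Jan 1 advances by 2 weekdays after a leap year and by 1 after a common year.
2328: Jan 1 is Sunday (leap).
2327: Saturday
2326: Friday
2325: Thursday
2324: Tuesday (leap)
2323: Monday
2322: Sunday
2321: Saturday
2320: Thursday (leap)
2319: Wednesday
2319 begins on a Wednesday

2319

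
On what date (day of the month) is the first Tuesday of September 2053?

September 1, 2053 is a Monday, so the first Tuesday is the 2nd.
The first Tuesday is 2 + 0 = 2.

2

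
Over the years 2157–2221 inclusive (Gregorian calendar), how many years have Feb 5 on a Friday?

10

Track Feb 5's weekday year by year (advancing +1, or +2 across a Feb 29):
  2157: Sat  2158: Sun (+1)  2159: Mon (+1)  2160: Tue (+1)  2161: Thu (+2)
  2162: Fri (+1) ✓  2163: Sat (+1)  2164: Sun (+1)  2165: Tue (+2)  2166: Wed (+1)
  2167: Thu (+1)  2168: Fri (+1) ✓  2169: Sun (+2)  2170: Mon (+1)  … (37 more years) …
  2208: Fri (+1) ✓  2209: Sun (+2)  2210: Mon (+1)  2211: Tue (+1)  2212: Wed (+1)
  2213: Fri (+2) ✓  2214: Sat (+1)  2215: Sun (+1)  2216: Mon (+1)  2217: Wed (+2)
  2218: Thu (+1)  2219: Fri (+1) ✓  2220: Sat (+1)  2221: Mon (+2)
Friday years: 2162, 2168, 2173, 2179, 2190, 2196, 2202, 2208, 2213, 2219 — 10 in total.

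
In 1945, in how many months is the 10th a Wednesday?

Check the 10th of each month of 1945: Jan 10: Wed, Feb 10: Sat, Mar 10: Sat, Apr 10: Tue, May 10: Thu, Jun 10: Sun, Jul 10: Tue, Aug 10: Fri, Sep 10: Mon, Oct 10: Wed, Nov 10: Sat, Dec 10: Mon.
Wednesday occurs in January, October — 2 months.

2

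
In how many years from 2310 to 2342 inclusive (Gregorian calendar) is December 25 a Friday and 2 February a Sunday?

Check each year's weekday for December 25 and 2 February:
  2310: Sun/Wed  2311: Mon/Thu  2312: Wed/Fri  2313: Thu/Sun  2314: Fri/Mon  2315: Sat/Tue  2316: Mon/Wed  2317: Tue/Fri  2318: Wed/Sat  2319: Thu/Sun  2320: Sat/Mon  2321: Sun/Wed  2322: Mon/Thu  2323: Tue/Fri  …(5 more)…  2329: Wed/Sat  2330: Thu/Sun  2331: Fri/Mon  2332: Sun/Tue  2333: Mon/Thu  2334: Tue/Fri  2335: Wed/Sat  2336: Fri/Sun ✓  2337: Sat/Tue  2338: Sun/Wed  2339: Mon/Thu  2340: Wed/Fri  2341: Thu/Sun  2342: Fri/Mon
Both conditions hold in: 2336 — 1.

1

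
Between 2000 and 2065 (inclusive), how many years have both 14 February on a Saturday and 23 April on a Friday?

Check each year's weekday for 14 February and 23 April:
  2000: Mon/Sun  2001: Wed/Mon  2002: Thu/Tue  2003: Fri/Wed  2004: Sat/Fri ✓  2005: Mon/Sat  2006: Tue/Sun  2007: Wed/Mon  2008: Thu/Wed  2009: Sat/Thu  2010: Sun/Fri  2011: Mon/Sat  2012: Tue/Mon  2013: Thu/Tue  …(38 more)…  2052: Wed/Tue  2053: Fri/Wed  2054: Sat/Thu  2055: Sun/Fri  2056: Mon/Sun  2057: Wed/Mon  2058: Thu/Tue  2059: Fri/Wed  2060: Sat/Fri ✓  2061: Mon/Sat  2062: Tue/Sun  2063: Wed/Mon  2064: Thu/Wed  2065: Sat/Thu
Both conditions hold in: 2004, 2032, 2060 — 3.

3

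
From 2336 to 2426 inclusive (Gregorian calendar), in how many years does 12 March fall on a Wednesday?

13

Track 12 March's weekday year by year (advancing +1, or +2 across a Feb 29):
  2336: Thu  2337: Fri (+1)  2338: Sat (+1)  2339: Sun (+1)  2340: Tue (+2)
  2341: Wed (+1) ✓  2342: Thu (+1)  2343: Fri (+1)  2344: Sun (+2)  2345: Mon (+1)
  2346: Tue (+1)  2347: Wed (+1) ✓  2348: Fri (+2)  2349: Sat (+1)  … (63 more years) …
  2413: Tue (+1)  2414: Wed (+1) ✓  2415: Thu (+1)  2416: Sat (+2)  2417: Sun (+1)
  2418: Mon (+1)  2419: Tue (+1)  2420: Thu (+2)  2421: Fri (+1)  2422: Sat (+1)
  2423: Sun (+1)  2424: Tue (+2)  2425: Wed (+1) ✓  2426: Thu (+1)
Wednesday years: 2341, 2347, 2352, 2358, 2369, 2375, 2380, 2386, 2397, 2403, 2408, 2414, 2425 — 13 in total.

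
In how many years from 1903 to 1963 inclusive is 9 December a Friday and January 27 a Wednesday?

Check each year's weekday for 9 December and January 27:
  1903: Wed/Tue  1904: Fri/Wed ✓  1905: Sat/Fri  1906: Sun/Sat  1907: Mon/Sun  1908: Wed/Mon  1909: Thu/Wed  1910: Fri/Thu  1911: Sat/Fri  1912: Mon/Sat  1913: Tue/Mon  1914: Wed/Tue  1915: Thu/Wed  1916: Sat/Thu  …(33 more)…  1950: Sat/Fri  1951: Sun/Sat  1952: Tue/Sun  1953: Wed/Tue  1954: Thu/Wed  1955: Fri/Thu  1956: Sun/Fri  1957: Mon/Sun  1958: Tue/Mon  1959: Wed/Tue  1960: Fri/Wed ✓  1961: Sat/Fri  1962: Sun/Sat  1963: Mon/Sun
Both conditions hold in: 1904, 1932, 1960 — 3.

3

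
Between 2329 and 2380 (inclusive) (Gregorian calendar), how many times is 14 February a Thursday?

8

Track 14 February's weekday year by year (advancing +1, or +2 across a Feb 29):
  2329: Thu ✓  2330: Fri (+1)  2331: Sat (+1)  2332: Sun (+1)  2333: Tue (+2)
  2334: Wed (+1)  2335: Thu (+1) ✓  2336: Fri (+1)  2337: Sun (+2)  2338: Mon (+1)
  2339: Tue (+1)  2340: Wed (+1)  2341: Fri (+2)  2342: Sat (+1)  … (24 more years) …
  2367: Tue (+1)  2368: Wed (+1)  2369: Fri (+2)  2370: Sat (+1)  2371: Sun (+1)
  2372: Mon (+1)  2373: Wed (+2)  2374: Thu (+1) ✓  2375: Fri (+1)  2376: Sat (+1)
  2377: Mon (+2)  2378: Tue (+1)  2379: Wed (+1)  2380: Thu (+1) ✓
Thursday years: 2329, 2335, 2346, 2352, 2357, 2363, 2374, 2380 — 8 in total.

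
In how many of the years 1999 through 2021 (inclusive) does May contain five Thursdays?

May has 31 days; it has five Thursdays when Thursday falls among the first (month-length − 28) days — i.e. when May 1 is one of Thursday/Wednesday/Tuesday.
May 1 by year: 1999:Sat 2000:Mon 2001:Tue✓ 2002:Wed✓ 2003:Thu✓ 2004:Sat 2005:Sun 2006:Mon 2007:Tue✓ 2008:Thu✓ 2009:Fri 2010:Sat 2011:Sun 2012:Tue✓ 2013:Wed✓ 2014:Thu✓ 2015:Fri 2016:Sun 2017:Mon 2018:Tue✓ 2019:Wed✓ 2020:Fri 2021:Sat
Years with five Thursdays: 2001, 2002, 2003, 2007, 2008, 2012, 2013, 2014, 2018, 2019 → 10.

10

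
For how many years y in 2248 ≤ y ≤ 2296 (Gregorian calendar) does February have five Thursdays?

1

February has 28 days (29 in leap years); it has five Thursdays when Thursday falls among the first (month-length − 28) days — i.e. when February 1 is Thursday in a leap year (never in a common year).
February 1 by year: 2248:Tue 2249:Thu 2250:Fri 2251:Sat 2252:Sun 2253:Tue 2254:Wed 2255:Thu 2256:Fri 2257:Sun 2258:Mon 2259:Tue 2260:Wed 2261:Fri 2262:Sat …(19 more)… 2282:Wed 2283:Thu 2284:Fri 2285:Sun 2286:Mon 2287:Tue 2288:Wed 2289:Fri 2290:Sat 2291:Sun 2292:Mon 2293:Wed 2294:Thu 2295:Fri 2296:Sat
Years with five Thursdays: 2272 → 1.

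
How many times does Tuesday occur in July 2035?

July 2035 has 31 days and begins on Sunday.
The first Tuesday is July 3.
Tuesdays fall on 3, 10, 17, 24, 31 — that's 5.

5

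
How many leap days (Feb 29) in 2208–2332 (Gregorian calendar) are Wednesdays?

Leap years in 2208–2332: 31 of them.
Feb 29 weekday advances by 5 (mod 7) from one leap year to the next four years later (or differs when a century non-leap intervenes).
Leap-day weekdays: 2208:Mon 2212:Sat 2216:Thu 2220:Tue 2224:Sun 2228:Fri 2232:Wed✓ 2236:Mon 2240:Sat 2244:Thu 2248:Tue 2252:Sun 2256:Fri …(5 more)… 2280:Sun 2284:Fri 2288:Wed✓ 2292:Mon 2296:Sat 2304:Mon 2308:Sat 2312:Thu 2316:Tue 2320:Sun 2324:Fri 2328:Wed✓ 2332:Mon
Wednesday: 2232, 2260, 2288, 2328 → 4.

4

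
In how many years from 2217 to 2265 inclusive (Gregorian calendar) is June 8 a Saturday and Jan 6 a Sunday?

5

Check each year's weekday for June 8 and Jan 6:
  2217: Sun/Mon  2218: Mon/Tue  2219: Tue/Wed  2220: Thu/Thu  2221: Fri/Sat  2222: Sat/Sun ✓  2223: Sun/Mon  2224: Tue/Tue  2225: Wed/Thu  2226: Thu/Fri  2227: Fri/Sat  2228: Sun/Sun  2229: Mon/Tue  2230: Tue/Wed  …(21 more)…  2252: Tue/Tue  2253: Wed/Thu  2254: Thu/Fri  2255: Fri/Sat  2256: Sun/Sun  2257: Mon/Tue  2258: Tue/Wed  2259: Wed/Thu  2260: Fri/Fri  2261: Sat/Sun ✓  2262: Sun/Mon  2263: Mon/Tue  2264: Wed/Wed  2265: Thu/Fri
Both conditions hold in: 2222, 2233, 2239, 2250, 2261 — 5.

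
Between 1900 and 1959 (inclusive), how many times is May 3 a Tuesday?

8

Track May 3's weekday year by year (advancing +1, or +2 across a Feb 29):
  1900: Thu  1901: Fri (+1)  1902: Sat (+1)  1903: Sun (+1)  1904: Tue (+2) ✓
  1905: Wed (+1)  1906: Thu (+1)  1907: Fri (+1)  1908: Sun (+2)  1909: Mon (+1)
  1910: Tue (+1) ✓  1911: Wed (+1)  1912: Fri (+2)  1913: Sat (+1)  … (32 more years) …
  1946: Fri (+1)  1947: Sat (+1)  1948: Mon (+2)  1949: Tue (+1) ✓  1950: Wed (+1)
  1951: Thu (+1)  1952: Sat (+2)  1953: Sun (+1)  1954: Mon (+1)  1955: Tue (+1) ✓
  1956: Thu (+2)  1957: Fri (+1)  1958: Sat (+1)  1959: Sun (+1)
Tuesday years: 1904, 1910, 1921, 1927, 1932, 1938, 1949, 1955 — 8 in total.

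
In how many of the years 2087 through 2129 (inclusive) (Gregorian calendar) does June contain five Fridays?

11

June has 30 days; it has five Fridays when Friday falls among the first (month-length − 28) days — i.e. when June 1 is one of Friday/Thursday.
June 1 by year: 2087:Sun 2088:Tue 2089:Wed 2090:Thu✓ 2091:Fri✓ 2092:Sun 2093:Mon 2094:Tue 2095:Wed 2096:Fri✓ 2097:Sat 2098:Sun 2099:Mon 2100:Tue 2101:Wed …(13 more)… 2115:Sat 2116:Mon 2117:Tue 2118:Wed 2119:Thu✓ 2120:Sat 2121:Sun 2122:Mon 2123:Tue 2124:Thu✓ 2125:Fri✓ 2126:Sat 2127:Sun 2128:Tue 2129:Wed
Years with five Fridays: 2090, 2091, 2096, 2102, 2103, 2108, 2113, 2114, 2119, 2124, 2125 → 11.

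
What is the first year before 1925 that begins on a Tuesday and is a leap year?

Jan 1 advances by 2 weekdays after a leap year and by 1 after a common year.
1925: Jan 1 is Thursday.
1924: Tuesday (leap)
1924 begins on a Tuesday and is a leap year.

1924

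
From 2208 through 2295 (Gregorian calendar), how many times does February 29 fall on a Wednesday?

3

Leap years in 2208–2295: 22 of them.
Feb 29 weekday advances by 5 (mod 7) from one leap year to the next four years later (or differs when a century non-leap intervenes).
Leap-day weekdays: 2208:Mon 2212:Sat 2216:Thu 2220:Tue 2224:Sun 2228:Fri 2232:Wed✓ 2236:Mon 2240:Sat 2244:Thu 2248:Tue 2252:Sun 2256:Fri 2260:Wed✓ 2264:Mon 2268:Sat 2272:Thu 2276:Tue 2280:Sun 2284:Fri 2288:Wed✓ 2292:Mon
Wednesday: 2232, 2260, 2288 → 3.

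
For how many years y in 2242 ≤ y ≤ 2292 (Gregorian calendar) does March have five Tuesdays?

March has 31 days; it has five Tuesdays when Tuesday falls among the first (month-length − 28) days — i.e. when March 1 is one of Tuesday/Monday/Sunday.
March 1 by year: 2242:Tue✓ 2243:Wed 2244:Fri 2245:Sat 2246:Sun✓ 2247:Mon✓ 2248:Wed 2249:Thu 2250:Fri 2251:Sat 2252:Mon✓ 2253:Tue✓ 2254:Wed 2255:Thu 2256:Sat …(21 more)… 2278:Fri 2279:Sat 2280:Mon✓ 2281:Tue✓ 2282:Wed 2283:Thu 2284:Sat 2285:Sun✓ 2286:Mon✓ 2287:Tue✓ 2288:Thu 2289:Fri 2290:Sat 2291:Sun✓ 2292:Tue✓
Years with five Tuesdays: 2242, 2246, 2247, 2252, 2253, 2257, 2258, 2259, 2263, 2264, 2268, 2269, 2270, 2274, 2275, 2280, 2281, 2285, 2286, 2287, 2291, 2292 → 22.

22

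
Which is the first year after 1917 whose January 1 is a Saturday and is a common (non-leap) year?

1921

Jan 1 advances by 2 weekdays after a leap year and by 1 after a common year.
1917: Jan 1 is Monday.
1918: Tuesday
1919: Wednesday
1920: Thursday (leap)
1921: Saturday
1921 begins on a Saturday and is a common year.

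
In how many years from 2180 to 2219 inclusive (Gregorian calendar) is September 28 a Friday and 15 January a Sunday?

Check each year's weekday for September 28 and 15 January:
  2180: Thu/Sat  2181: Fri/Mon  2182: Sat/Tue  2183: Sun/Wed  2184: Tue/Thu  2185: Wed/Sat  2186: Thu/Sun  2187: Fri/Mon  2188: Sun/Tue  2189: Mon/Thu  2190: Tue/Fri  2191: Wed/Sat  2192: Fri/Sun ✓  2193: Sat/Tue  …(12 more)…  2206: Sun/Wed  2207: Mon/Thu  2208: Wed/Fri  2209: Thu/Sun  2210: Fri/Mon  2211: Sat/Tue  2212: Mon/Wed  2213: Tue/Fri  2214: Wed/Sat  2215: Thu/Sun  2216: Sat/Mon  2217: Sun/Wed  2218: Mon/Thu  2219: Tue/Fri
Both conditions hold in: 2192, 2204 — 2.

2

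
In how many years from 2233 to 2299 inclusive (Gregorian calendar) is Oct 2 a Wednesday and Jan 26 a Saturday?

Check each year's weekday for Oct 2 and Jan 26:
  2233: Wed/Sat ✓  2234: Thu/Sun  2235: Fri/Mon  2236: Sun/Tue  2237: Mon/Thu  2238: Tue/Fri  2239: Wed/Sat ✓  2240: Fri/Sun  2241: Sat/Tue  2242: Sun/Wed  2243: Mon/Thu  2244: Wed/Fri  2245: Thu/Sun  2246: Fri/Mon  …(39 more)…  2286: Sat/Tue  2287: Sun/Wed  2288: Tue/Thu  2289: Wed/Sat ✓  2290: Thu/Sun  2291: Fri/Mon  2292: Sun/Tue  2293: Mon/Thu  2294: Tue/Fri  2295: Wed/Sat ✓  2296: Fri/Sun  2297: Sat/Tue  2298: Sun/Wed  2299: Mon/Thu
Both conditions hold in: 2233, 2239, 2250, 2261, 2267, 2278, 2289, 2295 — 8.

8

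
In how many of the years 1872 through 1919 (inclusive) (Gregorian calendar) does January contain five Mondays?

20

January has 31 days; it has five Mondays when Monday falls among the first (month-length − 28) days — i.e. when January 1 is one of Monday/Sunday/Saturday.
January 1 by year: 1872:Mon✓ 1873:Wed 1874:Thu 1875:Fri 1876:Sat✓ 1877:Mon✓ 1878:Tue 1879:Wed 1880:Thu 1881:Sat✓ 1882:Sun✓ 1883:Mon✓ 1884:Tue 1885:Thu 1886:Fri …(18 more)… 1905:Sun✓ 1906:Mon✓ 1907:Tue 1908:Wed 1909:Fri 1910:Sat✓ 1911:Sun✓ 1912:Mon✓ 1913:Wed 1914:Thu 1915:Fri 1916:Sat✓ 1917:Mon✓ 1918:Tue 1919:Wed
Years with five Mondays: 1872, 1876, 1877, 1881, 1882, 1883, 1887, 1888, 1893, 1894, 1898, 1899, 1900, 1905, 1906, 1910, 1911, 1912, 1916, 1917 → 20.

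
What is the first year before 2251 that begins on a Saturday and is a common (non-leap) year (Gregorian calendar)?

Jan 1 advances by 2 weekdays after a leap year and by 1 after a common year.
2251: Jan 1 is Wednesday.
2250: Tuesday
2249: Monday
2248: Saturday (leap)
2247: Friday
2246: Thursday
2245: Wednesday
2244: Monday (leap)
2243: Sunday
2242: Saturday
2242 begins on a Saturday and is a common year.

2242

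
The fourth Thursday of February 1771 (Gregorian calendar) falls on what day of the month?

February 1, 1771 is a Friday, so the first Thursday is the 7th.
The fourth Thursday is 7 + 21 = 28.

28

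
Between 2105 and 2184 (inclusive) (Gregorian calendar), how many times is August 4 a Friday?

11

Track August 4's weekday year by year (advancing +1, or +2 across a Feb 29):
  2105: Tue  2106: Wed (+1)  2107: Thu (+1)  2108: Sat (+2)  2109: Sun (+1)
  2110: Mon (+1)  2111: Tue (+1)  2112: Thu (+2)  2113: Fri (+1) ✓  2114: Sat (+1)
  2115: Sun (+1)  2116: Tue (+2)  2117: Wed (+1)  2118: Thu (+1)  … (52 more years) …
  2171: Sun (+1)  2172: Tue (+2)  2173: Wed (+1)  2174: Thu (+1)  2175: Fri (+1) ✓
  2176: Sun (+2)  2177: Mon (+1)  2178: Tue (+1)  2179: Wed (+1)  2180: Fri (+2) ✓
  2181: Sat (+1)  2182: Sun (+1)  2183: Mon (+1)  2184: Wed (+2)
Friday years: 2113, 2119, 2124, 2130, 2141, 2147, 2152, 2158, 2169, 2175, 2180 — 11 in total.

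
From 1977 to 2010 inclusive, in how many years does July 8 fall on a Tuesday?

5

Track July 8's weekday year by year (advancing +1, or +2 across a Feb 29):
  1977: Fri  1978: Sat (+1)  1979: Sun (+1)  1980: Tue (+2) ✓  1981: Wed (+1)
  1982: Thu (+1)  1983: Fri (+1)  1984: Sun (+2)  1985: Mon (+1)  1986: Tue (+1) ✓
  1987: Wed (+1)  1988: Fri (+2)  1989: Sat (+1)  1990: Sun (+1)  … (6 more years) …
  1997: Tue (+1) ✓  1998: Wed (+1)  1999: Thu (+1)  2000: Sat (+2)  2001: Sun (+1)
  2002: Mon (+1)  2003: Tue (+1) ✓  2004: Thu (+2)  2005: Fri (+1)  2006: Sat (+1)
  2007: Sun (+1)  2008: Tue (+2) ✓  2009: Wed (+1)  2010: Thu (+1)
Tuesday years: 1980, 1986, 1997, 2003, 2008 — 5 in total.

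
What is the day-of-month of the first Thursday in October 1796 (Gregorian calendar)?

6

October 1, 1796 is a Saturday, so the first Thursday is the 6th.
The first Thursday is 6 + 0 = 6.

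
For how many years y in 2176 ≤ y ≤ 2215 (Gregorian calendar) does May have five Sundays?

17

May has 31 days; it has five Sundays when Sunday falls among the first (month-length − 28) days — i.e. when May 1 is one of Sunday/Saturday/Friday.
May 1 by year: 2176:Wed 2177:Thu 2178:Fri✓ 2179:Sat✓ 2180:Mon 2181:Tue 2182:Wed 2183:Thu 2184:Sat✓ 2185:Sun✓ 2186:Mon 2187:Tue 2188:Thu 2189:Fri✓ 2190:Sat✓ …(10 more)… 2201:Fri✓ 2202:Sat✓ 2203:Sun✓ 2204:Tue 2205:Wed 2206:Thu 2207:Fri✓ 2208:Sun✓ 2209:Mon 2210:Tue 2211:Wed 2212:Fri✓ 2213:Sat✓ 2214:Sun✓ 2215:Mon
Years with five Sundays: 2178, 2179, 2184, 2185, 2189, 2190, 2191, 2195, 2196, 2201, 2202, 2203, 2207, 2208, 2212, 2213, 2214 → 17.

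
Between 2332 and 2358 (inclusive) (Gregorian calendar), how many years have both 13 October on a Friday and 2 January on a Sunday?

Check each year's weekday for 13 October and 2 January:
  2332: Thu/Sat  2333: Fri/Mon  2334: Sat/Tue  2335: Sun/Wed  2336: Tue/Thu  2337: Wed/Sat  2338: Thu/Sun  2339: Fri/Mon  2340: Sun/Tue  2341: Mon/Thu  2342: Tue/Fri  2343: Wed/Sat  2344: Fri/Sun ✓  2345: Sat/Tue  2346: Sun/Wed  2347: Mon/Thu  2348: Wed/Fri  2349: Thu/Sun  2350: Fri/Mon  2351: Sat/Tue  2352: Mon/Wed  2353: Tue/Fri  2354: Wed/Sat  2355: Thu/Sun  2356: Sat/Mon  2357: Sun/Wed  2358: Mon/Thu
Both conditions hold in: 2344 — 1.

1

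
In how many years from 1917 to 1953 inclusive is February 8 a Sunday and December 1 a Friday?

0

Check each year's weekday for February 8 and December 1:
  1917: Thu/Sat  1918: Fri/Sun  1919: Sat/Mon  1920: Sun/Wed  1921: Tue/Thu  1922: Wed/Fri  1923: Thu/Sat  1924: Fri/Mon  1925: Sun/Tue  1926: Mon/Wed  1927: Tue/Thu  1928: Wed/Sat  1929: Fri/Sun  1930: Sat/Mon  …(9 more)…  1940: Thu/Sun  1941: Sat/Mon  1942: Sun/Tue  1943: Mon/Wed  1944: Tue/Fri  1945: Thu/Sat  1946: Fri/Sun  1947: Sat/Mon  1948: Sun/Wed  1949: Tue/Thu  1950: Wed/Fri  1951: Thu/Sat  1952: Fri/Mon  1953: Sun/Tue
Both conditions hold in: no year — 0.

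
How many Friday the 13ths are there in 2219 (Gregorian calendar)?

Check the 13th of each month of 2219: Jan 13: Wed, Feb 13: Sat, Mar 13: Sat, Apr 13: Tue, May 13: Thu, Jun 13: Sun, Jul 13: Tue, Aug 13: Fri, Sep 13: Mon, Oct 13: Wed, Nov 13: Sat, Dec 13: Mon.
Friday occurs in August — 1 month.

1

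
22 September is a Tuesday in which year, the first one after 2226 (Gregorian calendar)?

From one year to the next, a fixed date's weekday advances by 1, or by 2 when a Feb 29 lies between the two dates.
2226: September 22 is Friday.
2227: Saturday (+1)
2228: Monday (+2)
2229: Tuesday (+1)
22 September falls on a Tuesday in 2229.

2229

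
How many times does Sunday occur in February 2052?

4

February 2052 has 29 days and begins on Thursday.
The first Sunday is February 4.
Sundays fall on 4, 11, 18, 25 — that's 4.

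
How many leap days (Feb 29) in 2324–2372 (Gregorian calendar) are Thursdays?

2

Leap years in 2324–2372: 13 of them.
Feb 29 weekday advances by 5 (mod 7) from one leap year to the next four years later (or differs when a century non-leap intervenes).
Leap-day weekdays: 2324:Fri 2328:Wed 2332:Mon 2336:Sat 2340:Thu✓ 2344:Tue 2348:Sun 2352:Fri 2356:Wed 2360:Mon 2364:Sat 2368:Thu✓ 2372:Tue
Thursday: 2340, 2368 → 2.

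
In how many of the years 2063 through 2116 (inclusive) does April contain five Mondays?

16

April has 30 days; it has five Mondays when Monday falls among the first (month-length − 28) days — i.e. when April 1 is one of Monday/Sunday.
April 1 by year: 2063:Sun✓ 2064:Tue 2065:Wed 2066:Thu 2067:Fri 2068:Sun✓ 2069:Mon✓ 2070:Tue 2071:Wed 2072:Fri 2073:Sat 2074:Sun✓ 2075:Mon✓ 2076:Wed 2077:Thu …(24 more)… 2102:Sat 2103:Sun✓ 2104:Tue 2105:Wed 2106:Thu 2107:Fri 2108:Sun✓ 2109:Mon✓ 2110:Tue 2111:Wed 2112:Fri 2113:Sat 2114:Sun✓ 2115:Mon✓ 2116:Wed
Years with five Mondays: 2063, 2068, 2069, 2074, 2075, 2080, 2085, 2086, 2091, 2096, 2097, 2103, 2108, 2109, 2114, 2115 → 16.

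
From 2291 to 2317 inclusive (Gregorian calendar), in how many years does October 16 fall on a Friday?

5

Track October 16's weekday year by year (advancing +1, or +2 across a Feb 29):
  2291: Fri ✓  2292: Sun (+2)  2293: Mon (+1)  2294: Tue (+1)  2295: Wed (+1)
  2296: Fri (+2) ✓  2297: Sat (+1)  2298: Sun (+1)  2299: Mon (+1)  2300: Tue (+1)
  2301: Wed (+1)  2302: Thu (+1)  2303: Fri (+1) ✓  2304: Sun (+2)  2305: Mon (+1)
  2306: Tue (+1)  2307: Wed (+1)  2308: Fri (+2) ✓  2309: Sat (+1)  2310: Sun (+1)
  2311: Mon (+1)  2312: Wed (+2)  2313: Thu (+1)  2314: Fri (+1) ✓  2315: Sat (+1)
  2316: Mon (+2)  2317: Tue (+1)
Friday years: 2291, 2296, 2303, 2308, 2314 — 5 in total.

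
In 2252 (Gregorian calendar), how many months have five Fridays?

5

A month of length L has five Fridays iff its first Friday is on day ≤ L−28 (so day 1–3 in a 31-day month, 1–2 in a 30-day month, day 1 in a leap February).
Checking each month of 2252: Jan starts Thu (31d) ✓; Feb starts Sun (29d); Mar starts Mon (31d); Apr starts Thu (30d) ✓; May starts Sat (31d); Jun starts Tue (30d); Jul starts Thu (31d) ✓; Aug starts Sun (31d); Sep starts Wed (30d); Oct starts Fri (31d) ✓; Nov starts Mon (30d); Dec starts Wed (31d) ✓.
Five-Friday months: January, April, July, October, December → 5.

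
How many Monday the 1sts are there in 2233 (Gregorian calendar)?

Check the 1st of each month of 2233: Jan 1: Tue, Feb 1: Fri, Mar 1: Fri, Apr 1: Mon, May 1: Wed, Jun 1: Sat, Jul 1: Mon, Aug 1: Thu, Sep 1: Sun, Oct 1: Tue, Nov 1: Fri, Dec 1: Sun.
Monday occurs in April, July — 2 months.

2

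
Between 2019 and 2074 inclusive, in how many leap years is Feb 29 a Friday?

Leap years in 2019–2074: 14 of them.
Feb 29 weekday advances by 5 (mod 7) from one leap year to the next four years later (or differs when a century non-leap intervenes).
Leap-day weekdays: 2020:Sat 2024:Thu 2028:Tue 2032:Sun 2036:Fri✓ 2040:Wed 2044:Mon 2048:Sat 2052:Thu 2056:Tue 2060:Sun 2064:Fri✓ 2068:Wed 2072:Mon
Friday: 2036, 2064 → 2.

2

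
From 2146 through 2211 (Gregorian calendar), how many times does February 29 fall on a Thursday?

2

Leap years in 2146–2211: 15 of them.
Feb 29 weekday advances by 5 (mod 7) from one leap year to the next four years later (or differs when a century non-leap intervenes).
Leap-day weekdays: 2148:Thu✓ 2152:Tue 2156:Sun 2160:Fri 2164:Wed 2168:Mon 2172:Sat 2176:Thu✓ 2180:Tue 2184:Sun 2188:Fri 2192:Wed 2196:Mon 2204:Wed 2208:Mon
Thursday: 2148, 2176 → 2.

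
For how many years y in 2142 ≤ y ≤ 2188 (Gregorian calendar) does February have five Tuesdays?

2

February has 28 days (29 in leap years); it has five Tuesdays when Tuesday falls among the first (month-length − 28) days — i.e. when February 1 is Tuesday in a leap year (never in a common year).
February 1 by year: 2142:Thu 2143:Fri 2144:Sat 2145:Mon 2146:Tue 2147:Wed 2148:Thu 2149:Sat 2150:Sun 2151:Mon 2152:Tue✓ 2153:Thu 2154:Fri 2155:Sat 2156:Sun …(17 more)… 2174:Tue 2175:Wed 2176:Thu 2177:Sat 2178:Sun 2179:Mon 2180:Tue✓ 2181:Thu 2182:Fri 2183:Sat 2184:Sun 2185:Tue 2186:Wed 2187:Thu 2188:Fri
Years with five Tuesdays: 2152, 2180 → 2.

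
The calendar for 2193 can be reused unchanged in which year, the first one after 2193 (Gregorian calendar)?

Two years share a calendar iff Jan 1 falls on the same weekday and both are leap or both are common. 2193: Jan 1 is Tuesday, common year.
2194: Jan 1 Wednesday, common
2195: Jan 1 Thursday, common
2196: Jan 1 Friday, leap
2197: Jan 1 Sunday, common
2198: Jan 1 Monday, common
2199: Jan 1 Tuesday, common
2199 matches on both conditions.

2199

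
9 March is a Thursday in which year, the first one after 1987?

From one year to the next, a fixed date's weekday advances by 1, or by 2 when a Feb 29 lies between the two dates.
1987: March 9 is Monday.
1988: Wednesday (+2)
1989: Thursday (+1)
9 March falls on a Thursday in 1989.

1989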